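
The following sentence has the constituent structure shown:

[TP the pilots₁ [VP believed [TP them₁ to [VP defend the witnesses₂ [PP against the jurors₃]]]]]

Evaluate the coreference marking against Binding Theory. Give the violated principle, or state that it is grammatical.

Principle B

The two coindexed NPs are *the pilots₁* and *them₁*.
*them₁* is a pronoun. Its binding domain is the matrix TP, whose subject is the pilots₁.
*the pilots₁* c-commands it within that domain and carries the same index.
The pronoun is locally bound → Principle B violation.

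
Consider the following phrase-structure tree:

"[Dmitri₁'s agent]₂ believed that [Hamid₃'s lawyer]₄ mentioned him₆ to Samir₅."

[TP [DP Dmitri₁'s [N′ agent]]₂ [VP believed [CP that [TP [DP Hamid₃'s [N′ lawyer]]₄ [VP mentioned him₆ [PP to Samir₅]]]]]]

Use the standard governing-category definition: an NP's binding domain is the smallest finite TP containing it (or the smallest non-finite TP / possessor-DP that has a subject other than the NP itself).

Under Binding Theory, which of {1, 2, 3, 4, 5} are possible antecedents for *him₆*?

*him* is a pronoun, so Principle B applies: it must be free in its binding domain.
Binding domain of *him₆*: the embedded TP, whose subject is [Hamid₃'s lawyer]₄.
*Dmitri₁* and the pronoun do not c-command one another → neither Principle B nor Principle C is at stake; coindexation permitted.
*[Dmitri₁'s agent]₂* c-commands the pronoun but from outside its binding domain, and is not c-commanded by it → coindexation permitted.
*Hamid₃* and the pronoun do not c-command one another → neither Principle B nor Principle C is at stake; coindexation permitted.
*[Hamid₃'s lawyer]₄* c-commands the pronoun within its binding domain → coindexation would violate Principle B.
*Samir₅*: the pronoun c-commands this R-expression → coindexation would violate Principle C on *Samir₅*.

{1, 2, 3}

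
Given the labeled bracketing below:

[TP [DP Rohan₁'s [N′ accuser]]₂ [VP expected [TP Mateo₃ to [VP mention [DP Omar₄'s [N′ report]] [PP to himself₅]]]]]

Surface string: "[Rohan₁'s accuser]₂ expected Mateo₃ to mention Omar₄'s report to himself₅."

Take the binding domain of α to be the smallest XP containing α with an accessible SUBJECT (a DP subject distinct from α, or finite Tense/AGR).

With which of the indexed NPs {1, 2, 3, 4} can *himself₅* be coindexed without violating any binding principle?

*himself* is an anaphor, so Principle A applies: it must be bound in its binding domain.
Binding domain of *himself₅*: the embedded TP, whose subject is Mateo₃.
*Rohan₁* does not c-command the anaphor → cannot bind it.
*[Rohan₁'s accuser]₂* c-commands the anaphor but is outside its binding domain → cannot satisfy Principle A.
*Mateo₃* c-commands the anaphor within its binding domain → licit binder.
*Omar₄* does not c-command the anaphor → cannot bind it.

{3}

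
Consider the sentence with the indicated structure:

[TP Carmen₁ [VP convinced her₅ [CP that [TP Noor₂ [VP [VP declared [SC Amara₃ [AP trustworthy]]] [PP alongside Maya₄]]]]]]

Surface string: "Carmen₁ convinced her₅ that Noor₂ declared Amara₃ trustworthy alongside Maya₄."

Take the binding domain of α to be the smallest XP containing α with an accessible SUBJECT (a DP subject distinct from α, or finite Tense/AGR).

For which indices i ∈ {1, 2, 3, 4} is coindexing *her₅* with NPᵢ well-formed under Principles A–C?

*her* is a pronoun, so Principle B applies: it must be free in its binding domain.
Binding domain of *her₅*: the matrix TP, whose subject is Carmen₁.
*Carmen₁* c-commands the pronoun within its binding domain → coindexation would violate Principle B.
*Noor₂*: the pronoun c-commands this R-expression → coindexation would violate Principle C on *Noor₂*.
*Amara₃*: the pronoun c-commands this R-expression → coindexation would violate Principle C on *Amara₃*.
*Maya₄*: the pronoun c-commands this R-expression → coindexation would violate Principle C on *Maya₄*.

none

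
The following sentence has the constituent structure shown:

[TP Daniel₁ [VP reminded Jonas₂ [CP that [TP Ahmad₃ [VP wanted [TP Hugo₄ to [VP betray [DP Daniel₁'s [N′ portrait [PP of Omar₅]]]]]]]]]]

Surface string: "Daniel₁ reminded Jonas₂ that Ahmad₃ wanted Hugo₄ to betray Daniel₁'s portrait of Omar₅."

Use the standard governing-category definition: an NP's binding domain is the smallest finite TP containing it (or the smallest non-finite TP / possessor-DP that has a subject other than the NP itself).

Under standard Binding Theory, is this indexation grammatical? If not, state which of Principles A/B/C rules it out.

Principle C

The two coindexed NPs are *Daniel₁* (the lower occurrence) and *Daniel₁* (the higher occurrence).
*Daniel₁* (the lower occurrence) is an R-expression. Principle C requires it to be free everywhere.
*Daniel₁* (the higher occurrence) c-commands it and carries the same index.
The R-expression is bound → Principle C violation.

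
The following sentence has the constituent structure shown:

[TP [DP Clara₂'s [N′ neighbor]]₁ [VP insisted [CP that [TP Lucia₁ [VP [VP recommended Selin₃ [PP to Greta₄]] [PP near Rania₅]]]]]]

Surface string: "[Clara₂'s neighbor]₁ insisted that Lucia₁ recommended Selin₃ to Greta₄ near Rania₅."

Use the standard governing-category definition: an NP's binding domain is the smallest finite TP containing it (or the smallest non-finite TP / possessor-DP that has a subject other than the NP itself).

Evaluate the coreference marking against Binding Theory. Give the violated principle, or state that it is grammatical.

The two coindexed NPs are *[Clara₂'s neighbor]₁* and *Lucia₁*.
*Lucia₁* is an R-expression. Principle C requires it to be free everywhere.
*[Clara₂'s neighbor]₁* c-commands it and carries the same index.
The R-expression is bound → Principle C violation.

Principle C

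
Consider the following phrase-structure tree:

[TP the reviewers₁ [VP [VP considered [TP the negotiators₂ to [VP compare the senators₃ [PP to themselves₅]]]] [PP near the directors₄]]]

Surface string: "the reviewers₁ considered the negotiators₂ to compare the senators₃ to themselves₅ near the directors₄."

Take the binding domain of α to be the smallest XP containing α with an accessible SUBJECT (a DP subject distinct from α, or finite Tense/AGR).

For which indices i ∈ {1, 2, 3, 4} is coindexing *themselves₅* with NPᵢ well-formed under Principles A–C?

*themselves* is an anaphor, so Principle A applies: it must be bound in its binding domain.
Binding domain of *themselves₅*: the embedded TP, whose subject is the negotiators₂.
*the reviewers₁* c-commands the anaphor but is outside its binding domain → cannot satisfy Principle A.
*the negotiators₂* c-commands the anaphor within its binding domain → licit binder.
*the senators₃* c-commands the anaphor within its binding domain → licit binder.
*the directors₄* does not c-command the anaphor → cannot bind it.

{2, 3}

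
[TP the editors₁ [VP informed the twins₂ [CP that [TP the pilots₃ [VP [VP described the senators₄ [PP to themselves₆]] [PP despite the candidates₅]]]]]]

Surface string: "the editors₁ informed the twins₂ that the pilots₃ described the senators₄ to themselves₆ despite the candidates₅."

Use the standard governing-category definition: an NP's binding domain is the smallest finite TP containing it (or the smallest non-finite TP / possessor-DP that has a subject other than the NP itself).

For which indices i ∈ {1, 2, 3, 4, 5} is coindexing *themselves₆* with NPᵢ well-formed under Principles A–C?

*themselves* is an anaphor, so Principle A applies: it must be bound in its binding domain.
Binding domain of *themselves₆*: the embedded TP, whose subject is the pilots₃.
*the editors₁* c-commands the anaphor but is outside its binding domain → cannot satisfy Principle A.
*the twins₂* c-commands the anaphor but is outside its binding domain → cannot satisfy Principle A.
*the pilots₃* c-commands the anaphor within its binding domain → licit binder.
*the senators₄* c-commands the anaphor within its binding domain → licit binder.
*the candidates₅* does not c-command the anaphor → cannot bind it.

{3, 4}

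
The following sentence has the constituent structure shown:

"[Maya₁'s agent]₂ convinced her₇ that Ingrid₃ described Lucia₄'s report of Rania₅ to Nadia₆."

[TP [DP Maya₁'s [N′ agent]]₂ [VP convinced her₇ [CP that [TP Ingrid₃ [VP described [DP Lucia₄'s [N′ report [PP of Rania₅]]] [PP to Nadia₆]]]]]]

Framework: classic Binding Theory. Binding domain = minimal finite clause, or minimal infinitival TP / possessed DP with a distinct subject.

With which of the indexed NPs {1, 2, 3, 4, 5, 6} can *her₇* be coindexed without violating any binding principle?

{1}

*her* is a pronoun, so Principle B applies: it must be free in its binding domain.
Binding domain of *her₇*: the matrix TP, whose subject is [Maya₁'s agent]₂.
*Maya₁* and the pronoun do not c-command one another → neither Principle B nor Principle C is at stake; coindexation permitted.
*[Maya₁'s agent]₂* c-commands the pronoun within its binding domain → coindexation would violate Principle B.
*Ingrid₃*: the pronoun c-commands this R-expression → coindexation would violate Principle C on *Ingrid₃*.
*Lucia₄*: the pronoun c-commands this R-expression → coindexation would violate Principle C on *Lucia₄*.
*Rania₅*: the pronoun c-commands this R-expression → coindexation would violate Principle C on *Rania₅*.
*Nadia₆*: the pronoun c-commands this R-expression → coindexation would violate Principle C on *Nadia₆*.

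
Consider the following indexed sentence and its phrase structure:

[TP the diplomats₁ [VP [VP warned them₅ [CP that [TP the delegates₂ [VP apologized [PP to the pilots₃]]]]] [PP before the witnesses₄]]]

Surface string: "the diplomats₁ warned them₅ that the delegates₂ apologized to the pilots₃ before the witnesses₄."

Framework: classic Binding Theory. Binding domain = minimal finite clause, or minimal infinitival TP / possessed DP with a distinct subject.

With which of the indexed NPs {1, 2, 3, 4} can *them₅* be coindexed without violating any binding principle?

*them* is a pronoun, so Principle B applies: it must be free in its binding domain.
Binding domain of *them₅*: the matrix TP, whose subject is the diplomats₁.
*the diplomats₁* c-commands the pronoun within its binding domain → coindexation would violate Principle B.
*the delegates₂*: the pronoun c-commands this R-expression → coindexation would violate Principle C on *the delegates₂*.
*the pilots₃*: the pronoun c-commands this R-expression → coindexation would violate Principle C on *the pilots₃*.
*the witnesses₄* and the pronoun do not c-command one another → neither Principle B nor Principle C is at stake; coindexation permitted.

{4}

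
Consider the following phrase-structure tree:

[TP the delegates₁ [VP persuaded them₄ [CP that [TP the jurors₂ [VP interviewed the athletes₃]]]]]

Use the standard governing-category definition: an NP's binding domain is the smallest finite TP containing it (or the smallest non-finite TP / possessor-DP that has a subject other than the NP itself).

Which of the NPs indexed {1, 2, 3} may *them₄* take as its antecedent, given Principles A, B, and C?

*them* is a pronoun, so Principle B applies: it must be free in its binding domain.
Binding domain of *them₄*: the matrix TP, whose subject is the delegates₁.
*the delegates₁* c-commands the pronoun within its binding domain → coindexation would violate Principle B.
*the jurors₂*: the pronoun c-commands this R-expression → coindexation would violate Principle C on *the jurors₂*.
*the athletes₃*: the pronoun c-commands this R-expression → coindexation would violate Principle C on *the athletes₃*.

none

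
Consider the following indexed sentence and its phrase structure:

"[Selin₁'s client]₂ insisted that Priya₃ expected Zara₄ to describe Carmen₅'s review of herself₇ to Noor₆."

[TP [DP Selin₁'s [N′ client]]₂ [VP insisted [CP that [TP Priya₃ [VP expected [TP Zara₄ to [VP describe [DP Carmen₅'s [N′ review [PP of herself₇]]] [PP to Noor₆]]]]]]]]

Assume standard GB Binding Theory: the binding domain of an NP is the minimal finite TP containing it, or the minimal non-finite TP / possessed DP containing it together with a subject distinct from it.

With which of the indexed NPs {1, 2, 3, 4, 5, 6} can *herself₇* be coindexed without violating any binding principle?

{5}

*herself* is an anaphor, so Principle A applies: it must be bound in its binding domain.
Binding domain of *herself₇*: the possessed DP, whose subject is Carmen₅.
*Selin₁* does not c-command the anaphor → cannot bind it.
*[Selin₁'s client]₂* c-commands the anaphor but is outside its binding domain → cannot satisfy Principle A.
*Priya₃* c-commands the anaphor but is outside its binding domain → cannot satisfy Principle A.
*Zara₄* c-commands the anaphor but is outside its binding domain → cannot satisfy Principle A.
*Carmen₅* c-commands the anaphor within its binding domain → licit binder.
*Noor₆* does not c-command the anaphor → cannot bind it.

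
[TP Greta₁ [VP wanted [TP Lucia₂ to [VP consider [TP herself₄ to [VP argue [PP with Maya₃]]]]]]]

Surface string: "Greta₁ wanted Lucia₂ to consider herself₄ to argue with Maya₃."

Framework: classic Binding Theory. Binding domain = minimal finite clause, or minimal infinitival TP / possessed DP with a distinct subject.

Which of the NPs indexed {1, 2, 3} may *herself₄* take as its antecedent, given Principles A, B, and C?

*herself* is an anaphor, so Principle A applies: it must be bound in its binding domain.
Binding domain of *herself₄*: the embedded TP, whose subject is Lucia₂.
*Greta₁* c-commands the anaphor but is outside its binding domain → cannot satisfy Principle A.
*Lucia₂* c-commands the anaphor within its binding domain → licit binder.
*Maya₃* does not c-command the anaphor → cannot bind it.

{2}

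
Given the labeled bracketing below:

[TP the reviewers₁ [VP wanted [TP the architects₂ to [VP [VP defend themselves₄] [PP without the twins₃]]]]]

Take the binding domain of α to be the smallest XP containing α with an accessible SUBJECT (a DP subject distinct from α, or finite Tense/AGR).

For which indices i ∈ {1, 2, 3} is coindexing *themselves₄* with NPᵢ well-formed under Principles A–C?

{2}

*themselves* is an anaphor, so Principle A applies: it must be bound in its binding domain.
Binding domain of *themselves₄*: the embedded TP, whose subject is the architects₂.
*the reviewers₁* c-commands the anaphor but is outside its binding domain → cannot satisfy Principle A.
*the architects₂* c-commands the anaphor within its binding domain → licit binder.
*the twins₃* does not c-command the anaphor → cannot bind it.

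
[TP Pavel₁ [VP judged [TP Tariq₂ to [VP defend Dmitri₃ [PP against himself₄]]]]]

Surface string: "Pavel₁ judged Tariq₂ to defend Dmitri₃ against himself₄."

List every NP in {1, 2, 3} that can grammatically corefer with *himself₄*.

{2, 3}

*himself* is an anaphor, so Principle A applies: it must be bound in its binding domain.
Binding domain of *himself₄*: the embedded TP, whose subject is Tariq₂.
*Pavel₁* c-commands the anaphor but is outside its binding domain → cannot satisfy Principle A.
*Tariq₂* c-commands the anaphor within its binding domain → licit binder.
*Dmitri₃* c-commands the anaphor within its binding domain → licit binder.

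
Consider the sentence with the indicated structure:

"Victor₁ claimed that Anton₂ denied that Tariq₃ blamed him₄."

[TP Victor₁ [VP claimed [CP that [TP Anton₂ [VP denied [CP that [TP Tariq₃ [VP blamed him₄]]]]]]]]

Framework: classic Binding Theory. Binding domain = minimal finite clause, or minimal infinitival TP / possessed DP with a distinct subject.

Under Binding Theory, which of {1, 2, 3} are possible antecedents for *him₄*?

*him* is a pronoun, so Principle B applies: it must be free in its binding domain.
Binding domain of *him₄*: the embedded TP, whose subject is Tariq₃.
*Victor₁* c-commands the pronoun but from outside its binding domain, and is not c-commanded by it → coindexation permitted.
*Anton₂* c-commands the pronoun but from outside its binding domain, and is not c-commanded by it → coindexation permitted.
*Tariq₃* c-commands the pronoun within its binding domain → coindexation would violate Principle B.

{1, 2}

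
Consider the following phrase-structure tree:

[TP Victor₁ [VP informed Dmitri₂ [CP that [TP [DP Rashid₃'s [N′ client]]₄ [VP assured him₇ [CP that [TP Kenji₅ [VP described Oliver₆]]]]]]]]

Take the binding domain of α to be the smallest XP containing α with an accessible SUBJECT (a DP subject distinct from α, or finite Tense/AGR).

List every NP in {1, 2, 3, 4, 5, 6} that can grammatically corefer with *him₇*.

*him* is a pronoun, so Principle B applies: it must be free in its binding domain.
Binding domain of *him₇*: the embedded TP, whose subject is [Rashid₃'s client]₄.
*Victor₁* c-commands the pronoun but from outside its binding domain, and is not c-commanded by it → coindexation permitted.
*Dmitri₂* c-commands the pronoun but from outside its binding domain, and is not c-commanded by it → coindexation permitted.
*Rashid₃* and the pronoun do not c-command one another → neither Principle B nor Principle C is at stake; coindexation permitted.
*[Rashid₃'s client]₄* c-commands the pronoun within its binding domain → coindexation would violate Principle B.
*Kenji₅*: the pronoun c-commands this R-expression → coindexation would violate Principle C on *Kenji₅*.
*Oliver₆*: the pronoun c-commands this R-expression → coindexation would violate Principle C on *Oliver₆*.

{1, 2, 3}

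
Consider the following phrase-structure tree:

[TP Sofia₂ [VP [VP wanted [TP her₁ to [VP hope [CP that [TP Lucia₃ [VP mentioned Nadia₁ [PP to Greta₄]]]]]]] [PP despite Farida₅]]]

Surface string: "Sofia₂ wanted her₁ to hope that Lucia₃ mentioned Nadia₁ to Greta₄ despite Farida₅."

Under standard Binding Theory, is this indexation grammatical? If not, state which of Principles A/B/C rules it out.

Principle C

The two coindexed NPs are *her₁* and *Nadia₁*.
*Nadia₁* is an R-expression. Principle C requires it to be free everywhere.
*her₁* c-commands it and carries the same index.
The R-expression is bound → Principle C violation.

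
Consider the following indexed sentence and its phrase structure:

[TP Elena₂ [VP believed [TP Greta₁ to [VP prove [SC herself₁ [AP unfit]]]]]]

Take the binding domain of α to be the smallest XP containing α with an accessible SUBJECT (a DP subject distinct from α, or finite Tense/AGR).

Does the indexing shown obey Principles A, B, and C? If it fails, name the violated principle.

The two coindexed NPs are *Greta₁* and *herself₁*.
*herself₁* is an anaphor; its binding domain is the embedded TP, whose subject is Greta₁. *Greta₁* c-commands it within that domain and shares its index, so Principle A is satisfied.
*Greta₁* is an R-expression; *herself₁* does not c-command it, and no other NP shares its index, so Principle C is satisfied.
All principles are respected.

grammatical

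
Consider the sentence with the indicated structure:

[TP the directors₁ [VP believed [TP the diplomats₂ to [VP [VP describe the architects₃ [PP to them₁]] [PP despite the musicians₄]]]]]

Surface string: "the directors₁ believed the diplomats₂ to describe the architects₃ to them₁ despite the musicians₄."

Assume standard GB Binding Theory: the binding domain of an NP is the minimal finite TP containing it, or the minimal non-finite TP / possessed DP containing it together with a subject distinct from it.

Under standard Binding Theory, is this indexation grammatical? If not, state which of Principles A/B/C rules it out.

grammatical

The two coindexed NPs are *the directors₁* and *them₁*.
*them₁* is a pronoun; its binding domain is the embedded TP, whose subject is the diplomats₂. Within that domain it is c-commanded only by *the diplomats₂*, *the architects₃*, which carry a different index — the pronoun is free locally, so Principle B holds.
*the directors₁* is an R-expression; *them₁* does not c-command it, and no other NP shares its index, so Principle C is satisfied.
All principles are respected.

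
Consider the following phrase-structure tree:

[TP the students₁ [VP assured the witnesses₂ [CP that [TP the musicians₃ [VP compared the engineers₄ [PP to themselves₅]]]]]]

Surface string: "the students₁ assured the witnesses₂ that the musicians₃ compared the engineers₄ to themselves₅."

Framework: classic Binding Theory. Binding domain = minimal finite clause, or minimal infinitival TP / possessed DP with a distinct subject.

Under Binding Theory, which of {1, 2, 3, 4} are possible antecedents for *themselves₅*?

*themselves* is an anaphor, so Principle A applies: it must be bound in its binding domain.
Binding domain of *themselves₅*: the embedded TP, whose subject is the musicians₃.
*the students₁* c-commands the anaphor but is outside its binding domain → cannot satisfy Principle A.
*the witnesses₂* c-commands the anaphor but is outside its binding domain → cannot satisfy Principle A.
*the musicians₃* c-commands the anaphor within its binding domain → licit binder.
*the engineers₄* c-commands the anaphor within its binding domain → licit binder.

{3, 4}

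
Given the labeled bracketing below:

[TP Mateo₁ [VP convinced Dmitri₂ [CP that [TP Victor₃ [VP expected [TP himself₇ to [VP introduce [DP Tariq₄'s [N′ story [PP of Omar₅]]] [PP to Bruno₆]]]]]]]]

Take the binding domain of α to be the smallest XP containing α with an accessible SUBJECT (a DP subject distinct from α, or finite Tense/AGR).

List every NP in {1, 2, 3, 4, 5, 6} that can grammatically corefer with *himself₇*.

{3}

*himself* is an anaphor, so Principle A applies: it must be bound in its binding domain.
Binding domain of *himself₇*: the embedded TP, whose subject is Victor₃.
*Mateo₁* c-commands the anaphor but is outside its binding domain → cannot satisfy Principle A.
*Dmitri₂* c-commands the anaphor but is outside its binding domain → cannot satisfy Principle A.
*Victor₃* c-commands the anaphor within its binding domain → licit binder.
*Tariq₄* does not c-command the anaphor → cannot bind it.
*Omar₅* does not c-command the anaphor → cannot bind it.
*Bruno₆* does not c-command the anaphor → cannot bind it.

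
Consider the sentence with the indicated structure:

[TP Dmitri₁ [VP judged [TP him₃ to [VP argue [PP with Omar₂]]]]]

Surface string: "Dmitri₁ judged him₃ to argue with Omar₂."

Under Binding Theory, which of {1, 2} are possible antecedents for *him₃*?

*him* is a pronoun, so Principle B applies: it must be free in its binding domain.
Binding domain of *him₃*: the matrix TP, whose subject is Dmitri₁.
*Dmitri₁* c-commands the pronoun within its binding domain → coindexation would violate Principle B.
*Omar₂*: the pronoun c-commands this R-expression → coindexation would violate Principle C on *Omar₂*.

none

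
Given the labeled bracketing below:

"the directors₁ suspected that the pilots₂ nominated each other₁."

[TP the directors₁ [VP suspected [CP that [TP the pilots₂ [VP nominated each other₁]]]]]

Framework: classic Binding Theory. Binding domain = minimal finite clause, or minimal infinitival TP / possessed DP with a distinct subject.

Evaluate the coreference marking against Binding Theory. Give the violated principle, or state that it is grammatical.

The two coindexed NPs are *the directors₁* and *each other₁*.
*each other₁* is an anaphor. Principle A requires it to be bound within its binding domain — the embedded TP, whose subject is the pilots₂.
Within that domain it is c-commanded by *the pilots₂*, which does not share its index.
*the directors₁* does c-command the anaphor, but from outside its binding domain.
The anaphor is unbound in its domain → Principle A violation.

Principle A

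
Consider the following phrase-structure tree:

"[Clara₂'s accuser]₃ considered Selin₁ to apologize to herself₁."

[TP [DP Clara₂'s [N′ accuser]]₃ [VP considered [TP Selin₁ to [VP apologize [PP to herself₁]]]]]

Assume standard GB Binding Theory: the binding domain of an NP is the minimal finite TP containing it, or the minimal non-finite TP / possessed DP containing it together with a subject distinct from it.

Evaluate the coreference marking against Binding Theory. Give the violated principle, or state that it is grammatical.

The two coindexed NPs are *Selin₁* and *herself₁*.
*herself₁* is an anaphor; its binding domain is the embedded TP, whose subject is Selin₁. *Selin₁* c-commands it within that domain and shares its index, so Principle A is satisfied.
*Selin₁* is an R-expression; *herself₁* does not c-command it, and no other NP shares its index, so Principle C is satisfied.
All principles are respected.

grammatical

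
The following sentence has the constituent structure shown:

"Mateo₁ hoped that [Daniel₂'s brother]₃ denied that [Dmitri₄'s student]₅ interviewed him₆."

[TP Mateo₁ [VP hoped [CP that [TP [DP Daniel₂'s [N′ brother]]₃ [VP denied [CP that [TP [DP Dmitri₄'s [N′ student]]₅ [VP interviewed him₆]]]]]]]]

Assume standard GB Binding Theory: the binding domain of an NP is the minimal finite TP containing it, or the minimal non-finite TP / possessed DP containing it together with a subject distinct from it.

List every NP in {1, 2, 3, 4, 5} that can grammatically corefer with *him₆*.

*him* is a pronoun, so Principle B applies: it must be free in its binding domain.
Binding domain of *him₆*: the embedded TP, whose subject is [Dmitri₄'s student]₅.
*Mateo₁* c-commands the pronoun but from outside its binding domain, and is not c-commanded by it → coindexation permitted.
*Daniel₂* and the pronoun do not c-command one another → neither Principle B nor Principle C is at stake; coindexation permitted.
*[Daniel₂'s brother]₃* c-commands the pronoun but from outside its binding domain, and is not c-commanded by it → coindexation permitted.
*Dmitri₄* and the pronoun do not c-command one another → neither Principle B nor Principle C is at stake; coindexation permitted.
*[Dmitri₄'s student]₅* c-commands the pronoun within its binding domain → coindexation would violate Principle B.

{1, 2, 3, 4}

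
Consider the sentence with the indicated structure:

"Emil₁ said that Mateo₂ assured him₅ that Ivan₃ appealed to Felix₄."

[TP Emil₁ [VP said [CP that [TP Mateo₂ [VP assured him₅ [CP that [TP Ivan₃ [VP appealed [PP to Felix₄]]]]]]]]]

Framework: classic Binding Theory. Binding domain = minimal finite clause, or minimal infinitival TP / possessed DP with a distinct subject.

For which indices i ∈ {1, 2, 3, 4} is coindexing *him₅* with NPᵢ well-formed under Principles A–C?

{1}

*him* is a pronoun, so Principle B applies: it must be free in its binding domain.
Binding domain of *him₅*: the embedded TP, whose subject is Mateo₂.
*Emil₁* c-commands the pronoun but from outside its binding domain, and is not c-commanded by it → coindexation permitted.
*Mateo₂* c-commands the pronoun within its binding domain → coindexation would violate Principle B.
*Ivan₃*: the pronoun c-commands this R-expression → coindexation would violate Principle C on *Ivan₃*.
*Felix₄*: the pronoun c-commands this R-expression → coindexation would violate Principle C on *Felix₄*.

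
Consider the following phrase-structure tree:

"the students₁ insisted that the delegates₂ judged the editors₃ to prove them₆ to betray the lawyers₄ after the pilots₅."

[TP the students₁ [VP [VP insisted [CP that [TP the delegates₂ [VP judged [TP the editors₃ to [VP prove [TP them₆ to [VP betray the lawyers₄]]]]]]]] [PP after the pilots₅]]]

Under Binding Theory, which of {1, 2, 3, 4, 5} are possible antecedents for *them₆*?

*them* is a pronoun, so Principle B applies: it must be free in its binding domain.
Binding domain of *them₆*: the embedded TP, whose subject is the editors₃.
*the students₁* c-commands the pronoun but from outside its binding domain, and is not c-commanded by it → coindexation permitted.
*the delegates₂* c-commands the pronoun but from outside its binding domain, and is not c-commanded by it → coindexation permitted.
*the editors₃* c-commands the pronoun within its binding domain → coindexation would violate Principle B.
*the lawyers₄*: the pronoun c-commands this R-expression → coindexation would violate Principle C on *the lawyers₄*.
*the pilots₅* and the pronoun do not c-command one another → neither Principle B nor Principle C is at stake; coindexation permitted.

{1, 2, 5}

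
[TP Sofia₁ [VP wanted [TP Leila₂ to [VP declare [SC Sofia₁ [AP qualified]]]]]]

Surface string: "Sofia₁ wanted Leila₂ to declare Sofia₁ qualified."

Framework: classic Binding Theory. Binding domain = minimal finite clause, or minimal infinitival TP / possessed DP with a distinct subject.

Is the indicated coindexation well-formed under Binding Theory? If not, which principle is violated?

The two coindexed NPs are *Sofia₁* (the lower occurrence) and *Sofia₁* (the higher occurrence).
*Sofia₁* (the lower occurrence) is an R-expression. Principle C requires it to be free everywhere.
*Sofia₁* (the higher occurrence) c-commands it and carries the same index.
The R-expression is bound → Principle C violation.

Principle C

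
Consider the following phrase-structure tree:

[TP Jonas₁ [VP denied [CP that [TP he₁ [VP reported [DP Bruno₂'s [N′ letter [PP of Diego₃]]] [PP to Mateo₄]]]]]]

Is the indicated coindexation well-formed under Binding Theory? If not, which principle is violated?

grammatical

The two coindexed NPs are *Jonas₁* and *he₁*.
*he₁* is a pronoun; nothing c-commands it within its binding domain (the embedded TP.), so Principle B holds trivially.
*Jonas₁* is an R-expression; *he₁* does not c-command it, and no other NP shares its index, so Principle C is satisfied.
All principles are respected.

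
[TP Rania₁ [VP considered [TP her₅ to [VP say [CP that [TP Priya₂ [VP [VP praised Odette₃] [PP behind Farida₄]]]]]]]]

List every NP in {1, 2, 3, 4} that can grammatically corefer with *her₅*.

none

*her* is a pronoun, so Principle B applies: it must be free in its binding domain.
Binding domain of *her₅*: the matrix TP, whose subject is Rania₁.
*Rania₁* c-commands the pronoun within its binding domain → coindexation would violate Principle B.
*Priya₂*: the pronoun c-commands this R-expression → coindexation would violate Principle C on *Priya₂*.
*Odette₃*: the pronoun c-commands this R-expression → coindexation would violate Principle C on *Odette₃*.
*Farida₄*: the pronoun c-commands this R-expression → coindexation would violate Principle C on *Farida₄*.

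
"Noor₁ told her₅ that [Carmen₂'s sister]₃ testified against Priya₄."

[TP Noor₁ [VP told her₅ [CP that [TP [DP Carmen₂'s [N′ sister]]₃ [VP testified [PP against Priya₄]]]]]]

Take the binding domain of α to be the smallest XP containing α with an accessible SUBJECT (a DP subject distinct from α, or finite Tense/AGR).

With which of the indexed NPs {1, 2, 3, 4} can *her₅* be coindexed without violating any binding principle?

*her* is a pronoun, so Principle B applies: it must be free in its binding domain.
Binding domain of *her₅*: the matrix TP, whose subject is Noor₁.
*Noor₁* c-commands the pronoun within its binding domain → coindexation would violate Principle B.
*Carmen₂*: the pronoun c-commands this R-expression → coindexation would violate Principle C on *Carmen₂*.
*[Carmen₂'s sister]₃*: the pronoun c-commands this R-expression → coindexation would violate Principle C on *[Carmen₂'s sister]₃*.
*Priya₄*: the pronoun c-commands this R-expression → coindexation would violate Principle C on *Priya₄*.

none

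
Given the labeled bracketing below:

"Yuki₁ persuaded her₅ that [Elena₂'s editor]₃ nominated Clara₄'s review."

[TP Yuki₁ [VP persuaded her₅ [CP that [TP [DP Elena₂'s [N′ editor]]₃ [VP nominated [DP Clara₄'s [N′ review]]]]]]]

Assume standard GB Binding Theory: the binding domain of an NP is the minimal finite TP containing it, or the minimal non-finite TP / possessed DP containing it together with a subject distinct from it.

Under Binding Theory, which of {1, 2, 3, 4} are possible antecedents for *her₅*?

none

*her* is a pronoun, so Principle B applies: it must be free in its binding domain.
Binding domain of *her₅*: the matrix TP, whose subject is Yuki₁.
*Yuki₁* c-commands the pronoun within its binding domain → coindexation would violate Principle B.
*Elena₂*: the pronoun c-commands this R-expression → coindexation would violate Principle C on *Elena₂*.
*[Elena₂'s editor]₃*: the pronoun c-commands this R-expression → coindexation would violate Principle C on *[Elena₂'s editor]₃*.
*Clara₄*: the pronoun c-commands this R-expression → coindexation would violate Principle C on *Clara₄*.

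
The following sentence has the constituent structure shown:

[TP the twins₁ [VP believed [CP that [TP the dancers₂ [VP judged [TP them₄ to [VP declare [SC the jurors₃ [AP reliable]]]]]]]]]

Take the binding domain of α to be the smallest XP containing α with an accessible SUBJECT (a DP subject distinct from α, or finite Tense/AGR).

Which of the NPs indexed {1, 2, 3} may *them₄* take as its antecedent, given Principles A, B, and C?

{1}

*them* is a pronoun, so Principle B applies: it must be free in its binding domain.
Binding domain of *them₄*: the embedded TP, whose subject is the dancers₂.
*the twins₁* c-commands the pronoun but from outside its binding domain, and is not c-commanded by it → coindexation permitted.
*the dancers₂* c-commands the pronoun within its binding domain → coindexation would violate Principle B.
*the jurors₃*: the pronoun c-commands this R-expression → coindexation would violate Principle C on *the jurors₃*.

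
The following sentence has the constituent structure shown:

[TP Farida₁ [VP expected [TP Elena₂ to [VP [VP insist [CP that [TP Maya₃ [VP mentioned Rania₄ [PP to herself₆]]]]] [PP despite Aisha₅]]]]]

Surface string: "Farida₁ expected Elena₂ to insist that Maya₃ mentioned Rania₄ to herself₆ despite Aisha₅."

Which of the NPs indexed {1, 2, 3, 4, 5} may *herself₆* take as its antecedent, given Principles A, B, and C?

{3, 4}

*herself* is an anaphor, so Principle A applies: it must be bound in its binding domain.
Binding domain of *herself₆*: the embedded TP, whose subject is Maya₃.
*Farida₁* c-commands the anaphor but is outside its binding domain → cannot satisfy Principle A.
*Elena₂* c-commands the anaphor but is outside its binding domain → cannot satisfy Principle A.
*Maya₃* c-commands the anaphor within its binding domain → licit binder.
*Rania₄* c-commands the anaphor within its binding domain → licit binder.
*Aisha₅* does not c-command the anaphor → cannot bind it.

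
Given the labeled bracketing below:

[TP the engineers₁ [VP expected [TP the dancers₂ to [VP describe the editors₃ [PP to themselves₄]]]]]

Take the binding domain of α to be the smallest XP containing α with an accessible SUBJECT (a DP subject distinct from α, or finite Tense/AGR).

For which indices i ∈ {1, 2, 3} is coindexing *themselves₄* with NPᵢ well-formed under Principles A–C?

{2, 3}

*themselves* is an anaphor, so Principle A applies: it must be bound in its binding domain.
Binding domain of *themselves₄*: the embedded TP, whose subject is the dancers₂.
*the engineers₁* c-commands the anaphor but is outside its binding domain → cannot satisfy Principle A.
*the dancers₂* c-commands the anaphor within its binding domain → licit binder.
*the editors₃* c-commands the anaphor within its binding domain → licit binder.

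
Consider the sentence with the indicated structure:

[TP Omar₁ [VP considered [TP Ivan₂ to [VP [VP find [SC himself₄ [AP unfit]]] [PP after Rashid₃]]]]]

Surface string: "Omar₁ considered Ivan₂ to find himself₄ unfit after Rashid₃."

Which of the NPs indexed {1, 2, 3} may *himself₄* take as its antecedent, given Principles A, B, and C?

{2}

*himself* is an anaphor, so Principle A applies: it must be bound in its binding domain.
Binding domain of *himself₄*: the embedded TP, whose subject is Ivan₂.
*Omar₁* c-commands the anaphor but is outside its binding domain → cannot satisfy Principle A.
*Ivan₂* c-commands the anaphor within its binding domain → licit binder.
*Rashid₃* does not c-command the anaphor → cannot bind it.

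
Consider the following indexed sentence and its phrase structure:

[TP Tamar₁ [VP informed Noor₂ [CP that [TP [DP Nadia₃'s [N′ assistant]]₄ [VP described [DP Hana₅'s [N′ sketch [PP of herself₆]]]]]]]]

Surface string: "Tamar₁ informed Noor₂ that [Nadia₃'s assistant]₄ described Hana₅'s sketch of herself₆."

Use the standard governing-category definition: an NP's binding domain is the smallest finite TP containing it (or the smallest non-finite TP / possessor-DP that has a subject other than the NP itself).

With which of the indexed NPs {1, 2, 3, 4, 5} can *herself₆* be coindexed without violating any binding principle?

{5}

*herself* is an anaphor, so Principle A applies: it must be bound in its binding domain.
Binding domain of *herself₆*: the possessed DP, whose subject is Hana₅.
*Tamar₁* c-commands the anaphor but is outside its binding domain → cannot satisfy Principle A.
*Noor₂* c-commands the anaphor but is outside its binding domain → cannot satisfy Principle A.
*Nadia₃* does not c-command the anaphor → cannot bind it.
*[Nadia₃'s assistant]₄* c-commands the anaphor but is outside its binding domain → cannot satisfy Principle A.
*Hana₅* c-commands the anaphor within its binding domain → licit binder.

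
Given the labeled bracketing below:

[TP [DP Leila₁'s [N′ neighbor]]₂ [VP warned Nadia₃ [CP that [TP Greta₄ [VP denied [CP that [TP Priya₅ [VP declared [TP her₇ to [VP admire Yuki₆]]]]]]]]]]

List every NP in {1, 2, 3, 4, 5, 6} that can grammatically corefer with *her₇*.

{1, 2, 3, 4}

*her* is a pronoun, so Principle B applies: it must be free in its binding domain.
Binding domain of *her₇*: the embedded TP, whose subject is Priya₅.
*Leila₁* and the pronoun do not c-command one another → neither Principle B nor Principle C is at stake; coindexation permitted.
*[Leila₁'s neighbor]₂* c-commands the pronoun but from outside its binding domain, and is not c-commanded by it → coindexation permitted.
*Nadia₃* c-commands the pronoun but from outside its binding domain, and is not c-commanded by it → coindexation permitted.
*Greta₄* c-commands the pronoun but from outside its binding domain, and is not c-commanded by it → coindexation permitted.
*Priya₅* c-commands the pronoun within its binding domain → coindexation would violate Principle B.
*Yuki₆*: the pronoun c-commands this R-expression → coindexation would violate Principle C on *Yuki₆*.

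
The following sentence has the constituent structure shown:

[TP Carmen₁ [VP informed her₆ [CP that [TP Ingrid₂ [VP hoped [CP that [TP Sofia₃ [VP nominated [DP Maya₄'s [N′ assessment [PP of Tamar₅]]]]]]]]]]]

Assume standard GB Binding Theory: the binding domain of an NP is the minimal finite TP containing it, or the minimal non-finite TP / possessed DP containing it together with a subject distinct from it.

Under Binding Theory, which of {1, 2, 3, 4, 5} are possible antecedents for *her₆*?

none

*her* is a pronoun, so Principle B applies: it must be free in its binding domain.
Binding domain of *her₆*: the matrix TP, whose subject is Carmen₁.
*Carmen₁* c-commands the pronoun within its binding domain → coindexation would violate Principle B.
*Ingrid₂*: the pronoun c-commands this R-expression → coindexation would violate Principle C on *Ingrid₂*.
*Sofia₃*: the pronoun c-commands this R-expression → coindexation would violate Principle C on *Sofia₃*.
*Maya₄*: the pronoun c-commands this R-expression → coindexation would violate Principle C on *Maya₄*.
*Tamar₅*: the pronoun c-commands this R-expression → coindexation would violate Principle C on *Tamar₅*.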